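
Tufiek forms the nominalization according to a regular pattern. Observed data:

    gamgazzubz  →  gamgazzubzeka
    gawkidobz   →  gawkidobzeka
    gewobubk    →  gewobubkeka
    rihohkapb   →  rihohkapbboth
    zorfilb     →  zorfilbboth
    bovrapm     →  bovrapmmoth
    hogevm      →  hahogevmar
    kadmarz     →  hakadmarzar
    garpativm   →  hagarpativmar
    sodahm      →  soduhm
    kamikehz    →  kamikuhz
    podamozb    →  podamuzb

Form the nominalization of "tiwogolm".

bovrapm and hogevm both end in -m yet inflect differently (bovrapmmoth, hahogevmar), so the final letter is not what conditions the rule; the second-to-last letter is.
"tiwogolm" has second-to-last letter 'l'. The one such stem in the data (zorfilb → zorfilbboth) doubles the final consonant and adds -oth (as do rihohkapb, bovrapm), so the same rule applies.
The other patterns: stems whose second-to-last letter is 'b' add -eka; stems whose second-to-last letter is 'r' or 'v' add ha- … -ar around the stem; stems whose second-to-last letter is 'h' or 'z' change the last vowel to 'u'.
So tiwogolm → tiwogolmmoth.

tiwogolmmoth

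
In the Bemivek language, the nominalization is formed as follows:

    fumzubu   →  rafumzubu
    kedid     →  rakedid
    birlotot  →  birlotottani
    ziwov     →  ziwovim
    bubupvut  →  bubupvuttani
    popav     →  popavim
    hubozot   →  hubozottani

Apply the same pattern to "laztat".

laztattani

ziwov and hubozot both have last vowel 'o' yet inflect differently (ziwovim, hubozottani), so the last vowel is not what conditions the rule; the final letter is.
"laztat" ends in -t. The stems ending in -t (hubozot → hubozottani, birlotot → birlotottani, bubupvut → bubupvuttani) double the final consonant and add -ani.
So laztat → laztattani.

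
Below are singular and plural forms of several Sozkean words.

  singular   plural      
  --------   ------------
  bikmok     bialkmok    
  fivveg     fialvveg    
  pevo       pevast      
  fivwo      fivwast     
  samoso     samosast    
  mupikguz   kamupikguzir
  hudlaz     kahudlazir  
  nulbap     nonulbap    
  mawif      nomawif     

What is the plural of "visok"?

bikmok and pevo both have last vowel 'o' yet inflect differently (bialkmok, pevast), so the last vowel is not what conditions the rule; the final letter is.
"visok" ends in -k. The one such stem in the data (bikmok → bialkmok) inserts -al- after the first vowel (as does fivveg), so the same rule applies.
So visok → vialsok.

vialsok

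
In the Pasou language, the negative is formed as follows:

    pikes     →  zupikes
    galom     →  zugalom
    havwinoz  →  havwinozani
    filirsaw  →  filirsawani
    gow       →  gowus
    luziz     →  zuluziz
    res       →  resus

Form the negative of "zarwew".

zuzarwew

"zarwew" has 2 vowels. The stems with 2 vowels (galom → zugalom, pikes → zupikes, luziz → zuluziz) add the prefix zu-.
So zarwew → zuzarwew.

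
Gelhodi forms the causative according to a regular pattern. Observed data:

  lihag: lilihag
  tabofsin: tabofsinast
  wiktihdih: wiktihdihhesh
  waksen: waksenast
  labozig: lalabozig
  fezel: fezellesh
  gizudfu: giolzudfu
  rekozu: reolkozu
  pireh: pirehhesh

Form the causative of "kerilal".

kerilallesh

tabofsin and labozig both have last vowel 'i' yet inflect differently (tabofsinast, lalabozig), so the last vowel is not what conditions the rule; the final letter is.
"kerilal" ends in -l. The one such stem in the data (fezel → fezellesh) doubles the final consonant and adds -esh (as do pireh, wiktihdih), so the same rule applies.
The other patterns: stems ending in -u insert -ol- after the first vowel; stems ending in -n add -ast; stems ending in -g repeat the first consonant+vowel as a prefix.
So kerilal → kerilallesh.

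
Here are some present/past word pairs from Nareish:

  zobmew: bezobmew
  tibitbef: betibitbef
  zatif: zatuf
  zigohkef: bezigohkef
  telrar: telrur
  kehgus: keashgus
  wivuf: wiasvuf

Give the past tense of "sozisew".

zigohkef and zatif both end in -f yet inflect differently (bezigohkef, zatuf), so the final letter is not what conditions the rule; the last vowel is.
"sozisew" has last vowel 'e'. The stems whose last vowel is 'e' (zobmew → bezobmew, zigohkef → bezigohkef, tibitbef → betibitbef) add the prefix be-.
So sozisew → besozisew.

besozisew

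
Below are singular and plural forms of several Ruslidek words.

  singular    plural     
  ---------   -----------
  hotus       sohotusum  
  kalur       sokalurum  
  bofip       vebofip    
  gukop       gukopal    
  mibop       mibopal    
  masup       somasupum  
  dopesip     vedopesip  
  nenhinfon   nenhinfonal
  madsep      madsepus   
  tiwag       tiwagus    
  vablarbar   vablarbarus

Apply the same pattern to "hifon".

hifonal

"hifon" has last vowel 'o'. The stems whose last vowel is 'o' (nenhinfon → nenhinfonal, mibop → mibopal, gukop → gukopal) add -al.
So hifon → hifonal.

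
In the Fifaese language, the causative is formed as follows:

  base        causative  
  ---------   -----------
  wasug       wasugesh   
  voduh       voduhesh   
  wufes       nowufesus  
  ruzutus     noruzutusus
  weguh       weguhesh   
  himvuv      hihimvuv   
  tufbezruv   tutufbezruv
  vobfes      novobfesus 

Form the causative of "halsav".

"halsav" ends in -v. The stems ending in -v (himvuv → hihimvuv, tufbezruv → tutufbezruv) repeat the first consonant+vowel as a prefix.
The other patterns: stems ending in -s add no- … -us around the stem; stems ending in -g or -h add -esh.
So halsav → hahalsav.

hahalsav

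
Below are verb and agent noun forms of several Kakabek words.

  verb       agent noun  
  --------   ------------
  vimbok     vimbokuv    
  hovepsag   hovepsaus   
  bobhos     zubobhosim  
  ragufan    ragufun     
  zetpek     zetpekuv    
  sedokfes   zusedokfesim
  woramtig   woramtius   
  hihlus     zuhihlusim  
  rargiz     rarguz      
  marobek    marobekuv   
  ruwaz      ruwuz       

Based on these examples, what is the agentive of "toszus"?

zutoszusim

bobhos and vimbok both have last vowel 'o' yet inflect differently (zubobhosim, vimbokuv), so the last vowel is not what conditions the rule; the final letter is.
"toszus" ends in -s. The stems ending in -s (hihlus → zuhihlusim, bobhos → zubobhosim, sedokfes → zusedokfesim) add zu- … -im around the stem.
So toszus → zutoszusim.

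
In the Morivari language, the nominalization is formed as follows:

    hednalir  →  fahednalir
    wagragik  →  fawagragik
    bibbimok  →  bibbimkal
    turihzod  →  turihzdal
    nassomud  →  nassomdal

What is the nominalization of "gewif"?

fagewif

"gewif" has last vowel 'i'. The stems whose last vowel is 'i' (wagragik → fawagragik, hednalir → fahednalir) add the prefix fa-.
So gewif → fagewif.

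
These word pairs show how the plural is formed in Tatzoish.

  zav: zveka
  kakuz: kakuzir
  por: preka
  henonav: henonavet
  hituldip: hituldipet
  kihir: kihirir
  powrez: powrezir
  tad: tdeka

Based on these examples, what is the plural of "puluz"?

por and kihir both end in -r yet inflect differently (preka, kihirir), so the final letter is not what conditions the rule; the number of vowels is.
"puluz" has 2 vowels. The stems with 2 vowels (powrez → powrezir, kihir → kihirir, kakuz → kakuzir) add -ir.
So puluz → puluzir.

puluzir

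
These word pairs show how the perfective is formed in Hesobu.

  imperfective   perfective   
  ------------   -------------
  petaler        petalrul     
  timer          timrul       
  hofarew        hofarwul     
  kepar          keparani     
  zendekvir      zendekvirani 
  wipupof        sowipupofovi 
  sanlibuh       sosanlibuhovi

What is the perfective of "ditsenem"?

petaler and kepar both end in -r yet inflect differently (petalrul, keparani), so the final letter is not what conditions the rule; the last vowel is.
"ditsenem" has last vowel 'e'. The stems whose last vowel is 'e' (petaler → petalrul, timer → timrul, hofarew → hofarwul) delete the last vowel and add -ul.
So ditsenem → ditsenmul.

ditsenmul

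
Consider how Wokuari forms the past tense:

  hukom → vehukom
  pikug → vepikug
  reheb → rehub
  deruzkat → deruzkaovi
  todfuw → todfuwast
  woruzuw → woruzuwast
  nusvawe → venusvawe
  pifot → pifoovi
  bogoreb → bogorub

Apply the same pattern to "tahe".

vetahe

reheb and nusvawe both have last vowel 'e' yet inflect differently (rehub, venusvawe), so the last vowel is not what conditions the rule; the final letter is.
"tahe" ends in -e. The one such stem in the data (nusvawe → venusvawe) adds the prefix ve-, so the same rule applies.
So tahe → vetahe.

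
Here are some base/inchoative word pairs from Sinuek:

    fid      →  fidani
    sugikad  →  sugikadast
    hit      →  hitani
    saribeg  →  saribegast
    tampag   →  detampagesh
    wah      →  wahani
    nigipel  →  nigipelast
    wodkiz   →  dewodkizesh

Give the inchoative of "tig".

tigani

tampag and saribeg both end in -g yet inflect differently (detampagesh, saribegast), so the final letter is not what conditions the rule; the number of vowels is.
"tig" has 1 vowel. The stems with 1 vowel (fid → fidani, wah → wahani, hit → hitani) add -ani.
The other patterns: stems with 2 vowels add de- … -esh around the stem; stems with 3 vowels add -ast.
So tig → tigani.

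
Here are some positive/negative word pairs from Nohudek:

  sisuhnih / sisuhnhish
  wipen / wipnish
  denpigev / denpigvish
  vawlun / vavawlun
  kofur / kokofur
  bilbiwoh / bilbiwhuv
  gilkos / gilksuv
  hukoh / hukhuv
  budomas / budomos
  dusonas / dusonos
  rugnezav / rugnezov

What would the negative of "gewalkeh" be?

wipen and vawlun both end in -n yet inflect differently (wipnish, vavawlun), so the final letter is not what conditions the rule; the last vowel is.
"gewalkeh" has last vowel 'e'. The stems whose last vowel is 'e' (wipen → wipnish, denpigev → denpigvish) delete the last vowel and add -ish.
The other patterns: stems whose last vowel is 'u' repeat the first consonant+vowel as a prefix; stems whose last vowel is 'o' delete the last vowel and add -uv; stems whose last vowel is 'a' change the last vowel to 'o'.
So gewalkeh → gewalkhish.

gewalkhish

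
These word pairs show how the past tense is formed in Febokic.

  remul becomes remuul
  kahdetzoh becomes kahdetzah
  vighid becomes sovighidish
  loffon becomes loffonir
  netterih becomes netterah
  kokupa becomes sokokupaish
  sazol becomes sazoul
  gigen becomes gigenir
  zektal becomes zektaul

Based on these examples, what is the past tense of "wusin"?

wusinir

sazol and loffon both have last vowel 'o' yet inflect differently (sazoul, loffonir), so the last vowel is not what conditions the rule; the final letter is.
"wusin" ends in -n. The stems ending in -n (loffon → loffonir, gigen → gigenir) add -ir.
The other patterns: stems ending in -l drop the final letter and add -ul; stems ending in -h change the last vowel to 'a'; stems ending in -a or -d add so- … -ish around the stem.
So wusin → wusinir.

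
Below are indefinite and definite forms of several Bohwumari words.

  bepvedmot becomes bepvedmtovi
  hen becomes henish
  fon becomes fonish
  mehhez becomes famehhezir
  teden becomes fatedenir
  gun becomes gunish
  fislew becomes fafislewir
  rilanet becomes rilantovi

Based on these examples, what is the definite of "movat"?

hen and teden both end in -n yet inflect differently (henish, fatedenir), so the final letter is not what conditions the rule; the number of vowels is.
"movat" has 2 vowels. The stems with 2 vowels (teden → fatedenir, fislew → fafislewir, mehhez → famehhezir) add fa- … -ir around the stem.
So movat → famovatir.

famovatir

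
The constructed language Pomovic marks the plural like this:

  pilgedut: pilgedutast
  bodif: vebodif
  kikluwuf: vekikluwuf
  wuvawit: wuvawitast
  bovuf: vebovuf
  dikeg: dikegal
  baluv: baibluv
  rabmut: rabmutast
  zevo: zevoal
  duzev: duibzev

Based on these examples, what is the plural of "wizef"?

vewizef

dikeg and duzev both have last vowel 'e' yet inflect differently (dikegal, duibzev), so the last vowel is not what conditions the rule; the final letter is.
"wizef" ends in -f. The stems ending in -f (bodif → vebodif, kikluwuf → vekikluwuf, bovuf → vebovuf) add the prefix ve-.
So wizef → vewizef.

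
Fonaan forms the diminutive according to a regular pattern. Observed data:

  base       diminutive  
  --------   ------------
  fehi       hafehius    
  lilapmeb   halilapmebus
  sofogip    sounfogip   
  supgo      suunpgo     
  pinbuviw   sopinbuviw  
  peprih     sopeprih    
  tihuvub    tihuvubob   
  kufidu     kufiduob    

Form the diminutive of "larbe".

lilapmeb and tihuvub both end in -b yet inflect differently (halilapmebus, tihuvubob), so the final letter is not what conditions the rule; the first letter is.
"larbe" begins with l-. The one such stem in the data (lilapmeb → halilapmebus) adds ha- … -us around the stem, so the same rule applies.
So larbe → halarbeus.

halarbeus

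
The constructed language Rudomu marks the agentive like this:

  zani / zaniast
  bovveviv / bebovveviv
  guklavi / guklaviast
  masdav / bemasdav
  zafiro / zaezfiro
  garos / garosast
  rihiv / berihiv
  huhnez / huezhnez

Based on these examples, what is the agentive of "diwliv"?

bediwliv

rihiv and zani both have last vowel 'i' yet inflect differently (berihiv, zaniast), so the last vowel is not what conditions the rule; the final letter is.
"diwliv" ends in -v. The stems ending in -v (masdav → bemasdav, rihiv → berihiv, bovveviv → bebovveviv) add the prefix be-.
The other patterns: stems ending in -i or -s add -ast; stems ending in -o or -z insert -ez- after the first vowel.
So diwliv → bediwliv.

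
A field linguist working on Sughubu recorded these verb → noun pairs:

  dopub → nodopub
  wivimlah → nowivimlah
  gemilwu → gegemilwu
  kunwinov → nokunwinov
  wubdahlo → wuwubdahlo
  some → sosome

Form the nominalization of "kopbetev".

wubdahlo and kunwinov both have last vowel 'o' yet inflect differently (wuwubdahlo, nokunwinov), so the last vowel is not what conditions the rule; whether the stem ends in a vowel or a consonant is.
"kopbetev" ends in a consonant. The stems ending in a consonant (wivimlah → nowivimlah, kunwinov → nokunwinov, dopub → nodopub) add the prefix no-.
The other pattern: stems ending in a vowel repeat the first consonant+vowel as a prefix.
So kopbetev → nokopbetev.

nokopbetev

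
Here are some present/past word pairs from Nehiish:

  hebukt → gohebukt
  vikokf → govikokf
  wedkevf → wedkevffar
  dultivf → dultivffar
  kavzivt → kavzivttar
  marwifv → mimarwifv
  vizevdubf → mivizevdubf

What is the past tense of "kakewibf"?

vikokf and wedkevf both end in -f yet inflect differently (govikokf, wedkevffar), so the final letter is not what conditions the rule; the second-to-last letter is.
"kakewibf" has second-to-last letter 'b'. The one such stem in the data (vizevdubf → mivizevdubf) adds the prefix mi-, so the same rule applies.
So kakewibf → mikakewibf.

mikakewibf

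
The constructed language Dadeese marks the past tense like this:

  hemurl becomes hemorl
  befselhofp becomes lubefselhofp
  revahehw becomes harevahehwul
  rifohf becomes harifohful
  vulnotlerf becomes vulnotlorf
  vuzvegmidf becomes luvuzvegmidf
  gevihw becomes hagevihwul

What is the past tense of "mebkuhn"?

vulnotlerf and rifohf both end in -f yet inflect differently (vulnotlorf, harifohful), so the final letter is not what conditions the rule; the second-to-last letter is.
"mebkuhn" has second-to-last letter 'h'. The stems whose second-to-last letter is 'h' (rifohf → harifohful, revahehw → harevahehwul, gevihw → hagevihwul) add ha- … -ul around the stem.
So mebkuhn → hamebkuhnul.

hamebkuhnul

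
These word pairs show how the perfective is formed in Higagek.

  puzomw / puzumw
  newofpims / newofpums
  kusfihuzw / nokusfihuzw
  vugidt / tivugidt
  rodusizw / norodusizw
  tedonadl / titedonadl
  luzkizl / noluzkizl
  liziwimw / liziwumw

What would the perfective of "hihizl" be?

"hihizl" has second-to-last letter 'z'. The stems whose second-to-last letter is 'z' (luzkizl → noluzkizl, rodusizw → norodusizw, kusfihuzw → nokusfihuzw) add the prefix no-.
The other patterns: stems whose second-to-last letter is 'm' change the last vowel to 'u'; stems whose second-to-last letter is 'd' add the prefix ti-.
So hihizl → nohihizl.

nohihizl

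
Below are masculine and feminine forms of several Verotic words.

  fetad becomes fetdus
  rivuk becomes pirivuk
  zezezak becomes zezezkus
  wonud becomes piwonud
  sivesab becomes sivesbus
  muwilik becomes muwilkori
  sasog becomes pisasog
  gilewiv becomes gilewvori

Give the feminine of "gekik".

gekkori

zezezak and muwilik both end in -k yet inflect differently (zezezkus, muwilkori), so the final letter is not what conditions the rule; the last vowel is.
"gekik" has last vowel 'i'. The stems whose last vowel is 'i' (muwilik → muwilkori, gilewiv → gilewvori) delete the last vowel and add -ori.
The other patterns: stems whose last vowel is 'a' delete the last vowel and add -us; stems whose last vowel is 'o' or 'u' add the prefix pi-.
So gekik → gekkori.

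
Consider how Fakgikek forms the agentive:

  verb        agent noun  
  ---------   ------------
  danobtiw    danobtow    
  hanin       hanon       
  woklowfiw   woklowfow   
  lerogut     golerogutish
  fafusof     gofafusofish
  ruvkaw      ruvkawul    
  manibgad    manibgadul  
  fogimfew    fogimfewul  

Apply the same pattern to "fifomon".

gofifomonish

"fifomon" has last vowel 'o'. The one such stem in the data (fafusof → gofafusofish) adds go- … -ish around the stem, so the same rule applies.
So fifomon → gofifomonish.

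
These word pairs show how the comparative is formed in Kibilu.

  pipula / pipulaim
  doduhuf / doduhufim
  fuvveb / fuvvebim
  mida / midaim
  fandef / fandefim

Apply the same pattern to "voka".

vokaim

Every pair shown (pipula → pipulaim, doduhuf → doduhufim, fuvveb → fuvvebim, …) follows the same rule: add -im.
So voka → vokaim.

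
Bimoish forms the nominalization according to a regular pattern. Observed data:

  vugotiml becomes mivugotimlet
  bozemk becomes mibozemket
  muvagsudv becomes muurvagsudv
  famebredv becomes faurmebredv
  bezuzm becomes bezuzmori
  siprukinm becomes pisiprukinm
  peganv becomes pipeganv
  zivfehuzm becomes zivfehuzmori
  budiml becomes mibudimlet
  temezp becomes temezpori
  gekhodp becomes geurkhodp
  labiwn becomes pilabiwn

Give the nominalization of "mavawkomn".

"mavawkomn" has second-to-last letter 'm'. The stems whose second-to-last letter is 'm' (budiml → mibudimlet, vugotiml → mivugotimlet, bozemk → mibozemket) add mi- … -et around the stem.
So mavawkomn → mimavawkomnet.

mimavawkomnet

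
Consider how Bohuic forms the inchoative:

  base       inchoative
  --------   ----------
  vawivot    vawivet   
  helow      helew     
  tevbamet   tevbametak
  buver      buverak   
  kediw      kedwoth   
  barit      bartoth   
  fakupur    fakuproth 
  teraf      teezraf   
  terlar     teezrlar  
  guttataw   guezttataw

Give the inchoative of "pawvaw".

vawivot and tevbamet both end in -t yet inflect differently (vawivet, tevbametak), so the final letter is not what conditions the rule; the last vowel is.
"pawvaw" has last vowel 'a'. The stems whose last vowel is 'a' (teraf → teezraf, terlar → teezrlar, guttataw → guezttataw) insert -ez- after the first vowel.
The other patterns: stems whose last vowel is 'o' change the last vowel to 'e'; stems whose last vowel is 'e' add -ak; stems whose last vowel is 'i' or 'u' delete the last vowel and add -oth.
So pawvaw → paezwvaw.

paezwvaw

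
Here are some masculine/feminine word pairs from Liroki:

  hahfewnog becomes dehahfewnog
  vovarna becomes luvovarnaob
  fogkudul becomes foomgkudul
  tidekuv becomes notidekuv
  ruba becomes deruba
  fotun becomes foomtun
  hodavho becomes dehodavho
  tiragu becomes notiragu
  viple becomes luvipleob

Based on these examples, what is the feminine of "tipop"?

"tipop" begins with t-. The stems beginning with t- (tidekuv → notidekuv, tiragu → notiragu) add the prefix no-.
The other patterns: stems beginning with v- add lu- … -ob around the stem; stems beginning with f- insert -om- after the first vowel; stems beginning with h- or r- add the prefix de-.
So tipop → notipop.

notipop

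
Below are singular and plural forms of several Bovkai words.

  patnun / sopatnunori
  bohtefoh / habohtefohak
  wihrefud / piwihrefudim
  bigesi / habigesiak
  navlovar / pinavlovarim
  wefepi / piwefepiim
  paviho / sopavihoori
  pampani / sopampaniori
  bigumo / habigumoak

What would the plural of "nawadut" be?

pinawadutim

pampani and bigesi both end in -i yet inflect differently (sopampaniori, habigesiak), so the final letter is not what conditions the rule; the first letter is.
"nawadut" begins with n-. The one such stem in the data (navlovar → pinavlovarim) adds pi- … -im around the stem, so the same rule applies.
The other patterns: stems beginning with p- add so- … -ori around the stem; stems beginning with b- add ha- … -ak around the stem.
So nawadut → pinawadutim.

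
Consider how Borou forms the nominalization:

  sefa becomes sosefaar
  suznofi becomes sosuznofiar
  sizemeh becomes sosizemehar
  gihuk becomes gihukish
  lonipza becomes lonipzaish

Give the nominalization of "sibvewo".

sosibvewoar

"sibvewo" begins with s-. The stems beginning with s- (sefa → sosefaar, suznofi → sosuznofiar, sizemeh → sosizemehar) add so- … -ar around the stem.
The other pattern: stems beginning with g- or l- add -ish.
So sibvewo → sosibvewoar.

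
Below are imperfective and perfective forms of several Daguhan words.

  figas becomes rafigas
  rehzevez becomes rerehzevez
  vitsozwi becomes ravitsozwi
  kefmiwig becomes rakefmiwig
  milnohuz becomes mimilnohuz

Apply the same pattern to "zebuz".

zezebuz

milnohuz and kefmiwig both have 3 vowels yet inflect differently (mimilnohuz, rakefmiwig), so the number of vowels is not what conditions the rule; the final letter is.
"zebuz" ends in -z. The stems ending in -z (milnohuz → mimilnohuz, rehzevez → rerehzevez) repeat the first consonant+vowel as a prefix.
The other pattern: stems ending in -g, -i or -s add the prefix ra-.
So zebuz → zezebuz.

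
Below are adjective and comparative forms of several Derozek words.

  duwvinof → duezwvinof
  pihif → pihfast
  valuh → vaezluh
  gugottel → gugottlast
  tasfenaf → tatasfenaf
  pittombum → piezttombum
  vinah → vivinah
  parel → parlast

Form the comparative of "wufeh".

vinah and valuh both end in -h yet inflect differently (vivinah, vaezluh), so the final letter is not what conditions the rule; the last vowel is.
"wufeh" has last vowel 'e'. The stems whose last vowel is 'e' (gugottel → gugottlast, parel → parlast) delete the last vowel and add -ast.
So wufeh → wufhast.

wufhast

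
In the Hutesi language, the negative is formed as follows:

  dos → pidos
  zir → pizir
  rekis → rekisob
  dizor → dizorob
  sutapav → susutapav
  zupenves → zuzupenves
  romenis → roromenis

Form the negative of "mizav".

dos and rekis both end in -s yet inflect differently (pidos, rekisob), so the final letter is not what conditions the rule; the number of vowels is.
"mizav" has 2 vowels. The stems with 2 vowels (rekis → rekisob, dizor → dizorob) add -ob.
So mizav → mizavob.

mizavob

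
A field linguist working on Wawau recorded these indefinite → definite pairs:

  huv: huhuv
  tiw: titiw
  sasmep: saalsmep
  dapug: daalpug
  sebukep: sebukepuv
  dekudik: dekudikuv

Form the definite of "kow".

"kow" has 1 vowel. The stems with 1 vowel (huv → huhuv, tiw → titiw) repeat the first consonant+vowel as a prefix.
The other patterns: stems with 2 vowels insert -al- after the first vowel; stems with 3 vowels add -uv.
So kow → kokow.

kokow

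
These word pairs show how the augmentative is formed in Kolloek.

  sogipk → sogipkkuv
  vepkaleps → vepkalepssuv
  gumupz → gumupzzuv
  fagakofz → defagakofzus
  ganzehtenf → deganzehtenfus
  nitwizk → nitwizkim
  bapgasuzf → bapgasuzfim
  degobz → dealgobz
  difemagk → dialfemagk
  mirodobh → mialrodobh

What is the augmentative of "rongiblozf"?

rongiblozfim

gumupz and fagakofz both end in -z yet inflect differently (gumupzzuv, defagakofzus), so the final letter is not what conditions the rule; the second-to-last letter is.
"rongiblozf" has second-to-last letter 'z'. The stems whose second-to-last letter is 'z' (nitwizk → nitwizkim, bapgasuzf → bapgasuzfim) add -im.
The other patterns: stems whose second-to-last letter is 'p' double the final consonant and add -uv; stems whose second-to-last letter is 'f' or 'n' add de- … -us around the stem; stems whose second-to-last letter is 'b' or 'g' insert -al- after the first vowel.
So rongiblozf → rongiblozfim.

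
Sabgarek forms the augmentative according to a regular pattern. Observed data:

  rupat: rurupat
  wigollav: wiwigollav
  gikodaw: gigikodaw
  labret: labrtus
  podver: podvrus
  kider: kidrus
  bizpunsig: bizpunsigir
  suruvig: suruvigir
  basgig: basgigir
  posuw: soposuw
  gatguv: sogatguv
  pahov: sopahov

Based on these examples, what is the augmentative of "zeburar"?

rupat and labret both end in -t yet inflect differently (rurupat, labrtus), so the final letter is not what conditions the rule; the last vowel is.
"zeburar" has last vowel 'a'. The stems whose last vowel is 'a' (rupat → rurupat, wigollav → wiwigollav, gikodaw → gigikodaw) repeat the first consonant+vowel as a prefix.
So zeburar → zezeburar.

zezeburar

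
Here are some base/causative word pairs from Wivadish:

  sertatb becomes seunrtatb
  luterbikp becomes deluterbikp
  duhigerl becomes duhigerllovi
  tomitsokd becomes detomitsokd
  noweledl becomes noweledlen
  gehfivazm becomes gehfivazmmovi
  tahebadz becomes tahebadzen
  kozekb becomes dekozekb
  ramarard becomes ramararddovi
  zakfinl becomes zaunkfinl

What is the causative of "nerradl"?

"nerradl" has second-to-last letter 'd'. The stems whose second-to-last letter is 'd' (tahebadz → tahebadzen, noweledl → noweledlen) add -en.
So nerradl → nerradlen.

nerradlen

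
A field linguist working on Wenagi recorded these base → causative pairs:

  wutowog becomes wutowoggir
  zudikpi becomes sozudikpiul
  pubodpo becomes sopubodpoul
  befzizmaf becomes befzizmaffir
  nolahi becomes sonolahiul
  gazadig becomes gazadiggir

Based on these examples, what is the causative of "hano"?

sohanoul

pubodpo and wutowog both have last vowel 'o' yet inflect differently (sopubodpoul, wutowoggir), so the last vowel is not what conditions the rule; whether the stem ends in a vowel or a consonant is.
"hano" ends in a vowel. The stems ending in a vowel (zudikpi → sozudikpiul, nolahi → sonolahiul, pubodpo → sopubodpoul) add so- … -ul around the stem.
So hano → sohanoul.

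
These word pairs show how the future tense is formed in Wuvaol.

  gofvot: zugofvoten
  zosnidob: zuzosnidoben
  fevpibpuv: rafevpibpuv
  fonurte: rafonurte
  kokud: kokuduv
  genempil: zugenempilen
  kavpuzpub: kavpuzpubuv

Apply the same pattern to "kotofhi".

kotofhiuv

kavpuzpub and zosnidob both end in -b yet inflect differently (kavpuzpubuv, zuzosnidoben), so the final letter is not what conditions the rule; the first letter is.
"kotofhi" begins with k-. The stems beginning with k- (kavpuzpub → kavpuzpubuv, kokud → kokuduv) add -uv.
So kotofhi → kotofhiuv.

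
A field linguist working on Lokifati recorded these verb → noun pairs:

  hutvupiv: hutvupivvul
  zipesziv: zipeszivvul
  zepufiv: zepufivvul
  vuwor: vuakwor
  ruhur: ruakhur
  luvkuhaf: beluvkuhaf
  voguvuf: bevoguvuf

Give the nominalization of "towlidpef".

"towlidpef" ends in -f. The stems ending in -f (luvkuhaf → beluvkuhaf, voguvuf → bevoguvuf) add the prefix be-.
The other patterns: stems ending in -v double the final consonant and add -ul; stems ending in -r insert -ak- after the first vowel.
So towlidpef → betowlidpef.

betowlidpef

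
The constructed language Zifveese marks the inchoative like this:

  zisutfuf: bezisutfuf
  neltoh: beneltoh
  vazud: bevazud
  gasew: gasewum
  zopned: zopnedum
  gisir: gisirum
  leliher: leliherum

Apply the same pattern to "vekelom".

vazud and zopned both end in -d yet inflect differently (bevazud, zopnedum), so the final letter is not what conditions the rule; the last vowel is.
"vekelom" has last vowel 'o'. The one such stem in the data (neltoh → beneltoh) adds the prefix be-, so the same rule applies.
So vekelom → bevekelom.

bevekelom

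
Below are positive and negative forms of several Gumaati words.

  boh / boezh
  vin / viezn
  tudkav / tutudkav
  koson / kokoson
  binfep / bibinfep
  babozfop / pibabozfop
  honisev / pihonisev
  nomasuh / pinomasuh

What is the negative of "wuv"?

vin and koson both end in -n yet inflect differently (viezn, kokoson), so the final letter is not what conditions the rule; the number of vowels is.
"wuv" has 1 vowel. The stems with 1 vowel (boh → boezh, vin → viezn) insert -ez- after the first vowel.
The other patterns: stems with 2 vowels repeat the first consonant+vowel as a prefix; stems with 3 vowels add the prefix pi-.
So wuv → wuezv.

wuezv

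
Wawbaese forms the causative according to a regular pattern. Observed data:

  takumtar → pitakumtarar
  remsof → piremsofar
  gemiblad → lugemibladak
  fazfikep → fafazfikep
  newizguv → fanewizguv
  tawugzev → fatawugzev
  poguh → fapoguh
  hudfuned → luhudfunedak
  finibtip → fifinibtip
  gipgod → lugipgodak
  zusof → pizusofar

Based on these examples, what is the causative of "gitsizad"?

lugitsizadak

takumtar and gemiblad both have last vowel 'a' yet inflect differently (pitakumtarar, lugemibladak), so the last vowel is not what conditions the rule; the final letter is.
"gitsizad" ends in -d. The stems ending in -d (gemiblad → lugemibladak, hudfuned → luhudfunedak, gipgod → lugipgodak) add lu- … -ak around the stem.
The other patterns: stems ending in -f or -r add pi- … -ar around the stem; stems ending in -h or -v add the prefix fa-; stems ending in -p repeat the first consonant+vowel as a prefix.
So gitsizad → lugitsizadak.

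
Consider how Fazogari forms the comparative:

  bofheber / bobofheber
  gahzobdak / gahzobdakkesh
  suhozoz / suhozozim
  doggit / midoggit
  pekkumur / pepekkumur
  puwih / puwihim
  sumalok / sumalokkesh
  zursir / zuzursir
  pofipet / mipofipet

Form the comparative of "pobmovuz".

pobmovuzim

bofheber and pofipet both have last vowel 'e' yet inflect differently (bobofheber, mipofipet), so the last vowel is not what conditions the rule; the final letter is.
"pobmovuz" ends in -z. The one such stem in the data (suhozoz → suhozozim) adds -im, so the same rule applies.
So pobmovuz → pobmovuzim.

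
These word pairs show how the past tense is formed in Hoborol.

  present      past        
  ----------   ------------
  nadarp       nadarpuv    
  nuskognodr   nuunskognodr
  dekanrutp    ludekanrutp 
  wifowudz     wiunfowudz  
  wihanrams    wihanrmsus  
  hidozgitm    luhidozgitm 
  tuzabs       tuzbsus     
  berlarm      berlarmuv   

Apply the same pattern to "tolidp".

nadarp and dekanrutp both end in -p yet inflect differently (nadarpuv, ludekanrutp), so the final letter is not what conditions the rule; the second-to-last letter is.
"tolidp" has second-to-last letter 'd'. The stems whose second-to-last letter is 'd' (nuskognodr → nuunskognodr, wifowudz → wiunfowudz) insert -un- after the first vowel.
So tolidp → tounlidp.

tounlidp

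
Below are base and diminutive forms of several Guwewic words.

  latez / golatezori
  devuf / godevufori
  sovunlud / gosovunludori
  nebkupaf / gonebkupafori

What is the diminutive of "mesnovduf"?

gomesnovdufori

Every pair shown (latez → golatezori, devuf → godevufori, sovunlud → gosovunludori, …) follows the same rule: add go- … -ori around the stem.
So mesnovduf → gomesnovdufori.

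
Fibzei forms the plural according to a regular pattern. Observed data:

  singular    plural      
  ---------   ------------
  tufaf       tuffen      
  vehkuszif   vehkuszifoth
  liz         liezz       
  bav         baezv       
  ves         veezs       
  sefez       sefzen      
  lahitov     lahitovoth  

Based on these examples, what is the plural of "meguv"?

liz and sefez both end in -z yet inflect differently (liezz, sefzen), so the final letter is not what conditions the rule; the number of vowels is.
"meguv" has 2 vowels. The stems with 2 vowels (sefez → sefzen, tufaf → tuffen) delete the last vowel and add -en.
The other patterns: stems with 1 vowel insert -ez- after the first vowel; stems with 3 vowels add -oth.
So meguv → megven.

megven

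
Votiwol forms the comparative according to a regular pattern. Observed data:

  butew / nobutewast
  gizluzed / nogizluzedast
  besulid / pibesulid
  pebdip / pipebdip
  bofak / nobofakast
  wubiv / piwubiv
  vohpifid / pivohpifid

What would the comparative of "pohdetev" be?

nopohdetevast

besulid and gizluzed both end in -d yet inflect differently (pibesulid, nogizluzedast), so the final letter is not what conditions the rule; the last vowel is.
"pohdetev" has last vowel 'e'. The stems whose last vowel is 'e' (gizluzed → nogizluzedast, butew → nobutewast) add no- … -ast around the stem.
The other pattern: stems whose last vowel is 'i' add the prefix pi-.
So pohdetev → nopohdetevast.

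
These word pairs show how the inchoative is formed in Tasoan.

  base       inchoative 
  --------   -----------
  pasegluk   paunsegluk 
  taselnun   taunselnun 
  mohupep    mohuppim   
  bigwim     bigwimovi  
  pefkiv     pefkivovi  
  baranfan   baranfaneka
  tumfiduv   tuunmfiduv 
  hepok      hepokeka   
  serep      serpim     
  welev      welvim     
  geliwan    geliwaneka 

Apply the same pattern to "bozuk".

pefkiv and welev both end in -v yet inflect differently (pefkivovi, welvim), so the final letter is not what conditions the rule; the last vowel is.
"bozuk" has last vowel 'u'. The stems whose last vowel is 'u' (tumfiduv → tuunmfiduv, taselnun → taunselnun, pasegluk → paunsegluk) insert -un- after the first vowel.
So bozuk → bounzuk.

bounzuk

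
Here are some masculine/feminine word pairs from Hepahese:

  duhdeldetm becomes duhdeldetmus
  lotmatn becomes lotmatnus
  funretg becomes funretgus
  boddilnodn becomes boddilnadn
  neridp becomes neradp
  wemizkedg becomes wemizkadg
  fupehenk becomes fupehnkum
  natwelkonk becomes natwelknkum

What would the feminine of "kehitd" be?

lotmatn and boddilnodn both end in -n yet inflect differently (lotmatnus, boddilnadn), so the final letter is not what conditions the rule; the second-to-last letter is.
"kehitd" has second-to-last letter 't'. The stems whose second-to-last letter is 't' (duhdeldetm → duhdeldetmus, lotmatn → lotmatnus, funretg → funretgus) add -us.
The other patterns: stems whose second-to-last letter is 'd' change the last vowel to 'a'; stems whose second-to-last letter is 'n' delete the last vowel and add -um.
So kehitd → kehitdus.

kehitdus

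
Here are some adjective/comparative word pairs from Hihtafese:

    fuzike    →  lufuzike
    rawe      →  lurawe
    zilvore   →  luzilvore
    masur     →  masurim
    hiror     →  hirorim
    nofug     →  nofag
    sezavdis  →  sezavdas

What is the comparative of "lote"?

masur and nofug both have last vowel 'u' yet inflect differently (masurim, nofag), so the last vowel is not what conditions the rule; the final letter is.
"lote" ends in -e. The stems ending in -e (fuzike → lufuzike, rawe → lurawe, zilvore → luzilvore) add the prefix lu-.
So lote → lulote.

lulote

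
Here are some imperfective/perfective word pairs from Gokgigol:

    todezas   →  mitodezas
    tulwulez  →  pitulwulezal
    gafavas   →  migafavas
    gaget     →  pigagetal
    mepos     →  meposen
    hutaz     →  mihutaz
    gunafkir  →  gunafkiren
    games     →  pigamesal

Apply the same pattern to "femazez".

pifemazezal

todezas and games both end in -s yet inflect differently (mitodezas, pigamesal), so the final letter is not what conditions the rule; the last vowel is.
"femazez" has last vowel 'e'. The stems whose last vowel is 'e' (games → pigamesal, gaget → pigagetal, tulwulez → pitulwulezal) add pi- … -al around the stem.
The other patterns: stems whose last vowel is 'a' add the prefix mi-; stems whose last vowel is 'i' or 'o' add -en.
So femazez → pifemazezal.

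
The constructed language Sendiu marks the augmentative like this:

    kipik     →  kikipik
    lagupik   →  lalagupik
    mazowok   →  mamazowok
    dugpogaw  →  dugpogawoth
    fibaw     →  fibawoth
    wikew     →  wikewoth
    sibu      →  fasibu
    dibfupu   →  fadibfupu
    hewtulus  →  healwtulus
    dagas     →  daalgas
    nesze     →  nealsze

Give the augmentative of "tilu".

fatilu

"tilu" ends in -u. The stems ending in -u (sibu → fasibu, dibfupu → fadibfupu) add the prefix fa-.
The other patterns: stems ending in -k repeat the first consonant+vowel as a prefix; stems ending in -w add -oth; stems ending in -e or -s insert -al- after the first vowel.
So tilu → fatilu.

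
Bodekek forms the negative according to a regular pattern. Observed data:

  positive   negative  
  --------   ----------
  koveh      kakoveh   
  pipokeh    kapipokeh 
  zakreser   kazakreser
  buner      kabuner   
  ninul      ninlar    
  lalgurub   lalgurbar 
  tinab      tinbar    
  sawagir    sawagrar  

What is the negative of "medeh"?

kamedeh

zakreser and sawagir both end in -r yet inflect differently (kazakreser, sawagrar), so the final letter is not what conditions the rule; the last vowel is.
"medeh" has last vowel 'e'. The stems whose last vowel is 'e' (koveh → kakoveh, pipokeh → kapipokeh, zakreser → kazakreser) add the prefix ka-.
The other pattern: stems whose last vowel is 'a', 'i' or 'u' delete the last vowel and add -ar.
So medeh → kamedeh.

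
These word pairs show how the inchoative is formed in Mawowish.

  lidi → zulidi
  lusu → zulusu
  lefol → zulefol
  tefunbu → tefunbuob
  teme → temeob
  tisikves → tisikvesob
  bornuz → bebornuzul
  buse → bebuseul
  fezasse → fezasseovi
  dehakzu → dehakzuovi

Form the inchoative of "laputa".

lusu and tefunbu both end in -u yet inflect differently (zulusu, tefunbuob), so the final letter is not what conditions the rule; the first letter is.
"laputa" begins with l-. The stems beginning with l- (lidi → zulidi, lusu → zulusu, lefol → zulefol) add the prefix zu-.
The other patterns: stems beginning with t- add -ob; stems beginning with b- add be- … -ul around the stem; stems beginning with d- or f- add -ovi.
So laputa → zulaputa.

zulaputa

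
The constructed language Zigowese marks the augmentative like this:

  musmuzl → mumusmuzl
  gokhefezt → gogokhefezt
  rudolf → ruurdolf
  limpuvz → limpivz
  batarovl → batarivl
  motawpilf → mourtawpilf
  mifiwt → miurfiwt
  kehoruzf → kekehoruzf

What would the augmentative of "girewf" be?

batarovl and musmuzl both end in -l yet inflect differently (batarivl, mumusmuzl), so the final letter is not what conditions the rule; the second-to-last letter is.
"girewf" has second-to-last letter 'w'. The one such stem in the data (mifiwt → miurfiwt) inserts -ur- after the first vowel (as do motawpilf, rudolf), so the same rule applies.
The other patterns: stems whose second-to-last letter is 'v' change the last vowel to 'i'; stems whose second-to-last letter is 'z' repeat the first consonant+vowel as a prefix.
So girewf → giurrewf.

giurrewf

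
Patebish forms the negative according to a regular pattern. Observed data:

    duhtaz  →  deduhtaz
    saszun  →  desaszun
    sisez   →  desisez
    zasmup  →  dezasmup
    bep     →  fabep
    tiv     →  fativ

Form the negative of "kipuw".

"kipuw" has 2 vowels. The stems with 2 vowels (duhtaz → deduhtaz, saszun → desaszun, sisez → desisez) add the prefix de-.
The other pattern: stems with 1 vowel add the prefix fa-.
So kipuw → dekipuw.

dekipuw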